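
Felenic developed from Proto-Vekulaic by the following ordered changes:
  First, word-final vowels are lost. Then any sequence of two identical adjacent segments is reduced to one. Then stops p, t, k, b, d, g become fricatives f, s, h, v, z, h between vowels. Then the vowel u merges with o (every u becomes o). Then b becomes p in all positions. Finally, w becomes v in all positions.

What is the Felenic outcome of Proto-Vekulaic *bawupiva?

pavofiv

Felenic: start from *bawupiva.
  rule 1 (apocope): bawupiva → bawupiv
  rule 2: no change — bawupiv
  rule 3 (intervocalic lenition): bawupiv → bawufiv
  rule 4 (vowel merger): bawufiv → bawofiv
  rule 5 (unconditioned shift): bawofiv → pawofiv
  rule 6 (unconditioned shift): pawofiv → pavofiv
  ⇒ Felenic pavofiv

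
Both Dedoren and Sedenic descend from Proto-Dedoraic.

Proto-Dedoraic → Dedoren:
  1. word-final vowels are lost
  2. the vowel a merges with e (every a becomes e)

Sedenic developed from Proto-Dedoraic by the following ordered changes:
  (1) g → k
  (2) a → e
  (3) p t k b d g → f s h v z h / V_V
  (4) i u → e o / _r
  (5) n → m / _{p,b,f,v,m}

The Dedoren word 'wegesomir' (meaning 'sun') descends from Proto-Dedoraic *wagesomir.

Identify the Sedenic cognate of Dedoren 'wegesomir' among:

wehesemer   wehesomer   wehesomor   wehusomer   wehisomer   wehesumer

wehesomer

Sedenic: *wagesomir > wakesomir > wekesomir > wehesomir > wehesomer  (by unconditioned shift, vowel merger, intervocalic lenition, pre-rhotic lowering)
Among the options, 'wehesomer' alone shows every Sedenic change applied in order.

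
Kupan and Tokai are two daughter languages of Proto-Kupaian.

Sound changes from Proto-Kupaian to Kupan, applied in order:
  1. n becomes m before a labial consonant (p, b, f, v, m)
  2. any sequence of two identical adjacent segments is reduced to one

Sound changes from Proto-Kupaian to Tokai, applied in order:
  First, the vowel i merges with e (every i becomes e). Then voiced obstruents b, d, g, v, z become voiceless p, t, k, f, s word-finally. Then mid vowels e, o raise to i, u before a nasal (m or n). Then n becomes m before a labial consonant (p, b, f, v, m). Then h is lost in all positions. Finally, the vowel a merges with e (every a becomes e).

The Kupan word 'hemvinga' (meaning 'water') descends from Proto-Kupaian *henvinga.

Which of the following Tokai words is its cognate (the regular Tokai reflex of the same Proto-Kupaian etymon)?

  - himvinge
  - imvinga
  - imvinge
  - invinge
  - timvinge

Tokai: *henvinga > henvenga > hinvinga > himvinga > imvinga > imvinge  (by vowel merger, pre-nasal raising, nasal place assimilation, h-loss, vowel merger)
Among the options, 'imvinge' alone shows every Tokai change applied in order.

imvinge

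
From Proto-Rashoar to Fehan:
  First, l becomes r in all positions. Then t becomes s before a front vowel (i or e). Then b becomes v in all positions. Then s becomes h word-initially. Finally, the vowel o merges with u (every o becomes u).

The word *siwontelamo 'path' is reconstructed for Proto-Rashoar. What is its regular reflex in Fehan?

Fehan: *siwontelamo > siwonteramo > siwonseramo > hiwonseramo > hiwunseramu  (by unconditioned shift, palatalisation, debuccalisation, vowel merger)

hiwunseramu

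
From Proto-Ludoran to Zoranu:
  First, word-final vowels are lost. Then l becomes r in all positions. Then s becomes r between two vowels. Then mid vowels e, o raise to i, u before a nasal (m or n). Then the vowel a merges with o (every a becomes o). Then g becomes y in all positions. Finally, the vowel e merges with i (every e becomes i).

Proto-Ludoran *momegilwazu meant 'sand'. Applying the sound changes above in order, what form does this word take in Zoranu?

mumiyirwoz

Zoranu: *momegilwazu
  momegilwazu → momegilwaz   [apocope]
  momegilwaz → momegirwaz   [unconditioned shift]
  momegirwaz (rule 3 does not apply)
  momegirwaz → mumegirwaz   [pre-nasal raising]
  mumegirwaz → mumegirwoz   [vowel merger]
  mumegirwoz → mumeyirwoz   [unconditioned shift]
  mumeyirwoz → mumiyirwoz   [vowel merger]
  giving Zoranu mumiyirwoz.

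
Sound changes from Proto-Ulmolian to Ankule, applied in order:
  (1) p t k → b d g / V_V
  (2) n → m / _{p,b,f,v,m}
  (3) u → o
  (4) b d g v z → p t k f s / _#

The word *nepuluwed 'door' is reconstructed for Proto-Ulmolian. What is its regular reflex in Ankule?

nebolowet

Ankule: *nepuluwed
  nepuluwed → nebuluwed   [intervocalic voicing]
  nebuluwed (rule 2 does not apply)
  nebuluwed → nebolowed   [vowel merger]
  nebolowed → nebolowet   [final devoicing]
  giving Ankule nebolowet.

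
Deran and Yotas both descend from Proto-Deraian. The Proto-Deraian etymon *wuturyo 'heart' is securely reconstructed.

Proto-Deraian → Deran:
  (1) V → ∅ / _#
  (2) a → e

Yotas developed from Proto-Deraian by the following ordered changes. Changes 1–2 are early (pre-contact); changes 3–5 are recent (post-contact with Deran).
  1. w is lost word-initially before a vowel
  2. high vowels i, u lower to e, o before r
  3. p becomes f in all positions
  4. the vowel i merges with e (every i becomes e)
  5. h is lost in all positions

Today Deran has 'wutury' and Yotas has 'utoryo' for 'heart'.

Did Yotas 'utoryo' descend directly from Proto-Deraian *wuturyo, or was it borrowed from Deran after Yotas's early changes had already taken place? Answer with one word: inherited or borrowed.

inherited

If inherited, *wuturyo would pass through all of Yotas's changes:
Yotas: *wuturyo > uturyo > utoryo  (by glide loss, pre-rhotic lowering)
If borrowed from Deran 'wutury' after the early changes, it would undergo only the recent ones:
  rule 3 (unconditioned shift): no change (wutury)
  rule 4 (vowel merger): no change (wutury)
  rule 5 (h-loss): no change (wutury)
  ⇒ as a loan: wutury
Yotas 'utoryo' matches the inherited outcome exactly, so it is an inherited cognate, not a loan.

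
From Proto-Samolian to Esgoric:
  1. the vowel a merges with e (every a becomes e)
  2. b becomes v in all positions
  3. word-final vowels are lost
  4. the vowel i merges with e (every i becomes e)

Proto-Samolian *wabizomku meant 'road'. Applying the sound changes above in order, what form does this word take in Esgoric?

Esgoric: *wabizomku > webizomku > wevizomku > wevizomk > wevezomk  (by vowel merger, unconditioned shift, apocope, vowel merger)

wevezomk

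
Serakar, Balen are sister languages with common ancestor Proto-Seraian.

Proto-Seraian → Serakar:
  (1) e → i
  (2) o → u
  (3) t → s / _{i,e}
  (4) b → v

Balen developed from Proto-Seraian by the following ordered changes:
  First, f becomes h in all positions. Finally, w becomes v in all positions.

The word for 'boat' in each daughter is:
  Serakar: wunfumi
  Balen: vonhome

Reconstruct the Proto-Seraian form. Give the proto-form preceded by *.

Position 7: Serakar has i, Balen has e. Balen preserves e here (none of its changes turn any other segment into e), so the proto-segment is *e.
Position 1: Serakar has w, Balen has v. Serakar preserves w here (none of its changes turn any other segment into w), so the proto-segment is *w.
Verify the candidate proto-form against each daughter:
Serakar: *wonfome > wonfomi > wunfumi  (by vowel merger, vowel merger)
Balen: *wonfome
  wonfome → wonhome   [unconditioned shift]
  wonhome → vonhome   [unconditioned shift]
  giving Balen vonhome.
Only *wonfome yields all of Serakar wunfumi, Balen vonhome.

*wonfome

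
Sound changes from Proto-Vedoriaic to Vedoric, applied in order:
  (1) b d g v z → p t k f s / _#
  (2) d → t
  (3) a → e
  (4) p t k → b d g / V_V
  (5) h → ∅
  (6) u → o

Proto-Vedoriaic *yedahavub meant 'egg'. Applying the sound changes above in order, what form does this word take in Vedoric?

Vedoric: *yedahavub > yedahavup > yetahavup > yetehevup > yedehevup > yedeevup > yedeevop  (by final devoicing, unconditioned shift, vowel merger, intervocalic voicing, h-loss, vowel merger)

yedeevop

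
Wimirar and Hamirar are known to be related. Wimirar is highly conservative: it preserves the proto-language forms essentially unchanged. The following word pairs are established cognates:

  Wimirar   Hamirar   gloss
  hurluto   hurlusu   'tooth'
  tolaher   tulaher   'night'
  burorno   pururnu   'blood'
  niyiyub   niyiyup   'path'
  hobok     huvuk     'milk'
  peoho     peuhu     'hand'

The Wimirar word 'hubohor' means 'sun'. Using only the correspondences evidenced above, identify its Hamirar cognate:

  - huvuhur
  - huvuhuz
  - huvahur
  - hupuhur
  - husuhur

huvuhur

hobok ~ huvuk — Wimirar b corresponds to Hamirar v between vowels (before a back vowel).
tolaher ~ tulaher, hobok ~ huvuk — Wimirar o corresponds to Hamirar u after a consonant, before a consonant other than r, m, n, p, b, f, v.
burorno ~ pururnu — Wimirar o corresponds to Hamirar u after a consonant, before r.
Applying these to Wimirar 'hubohor':
  hubohor → huvohor   (b→v between vowels (before a back vowel))
  huvohor → huvuhor   (o→u after a consonant, before a consonant other than r, m, n, p, b, f, v)
  huvuhor → huvuhur   (o→u after a consonant, before r)
So the Hamirar cognate is 'huvuhur'.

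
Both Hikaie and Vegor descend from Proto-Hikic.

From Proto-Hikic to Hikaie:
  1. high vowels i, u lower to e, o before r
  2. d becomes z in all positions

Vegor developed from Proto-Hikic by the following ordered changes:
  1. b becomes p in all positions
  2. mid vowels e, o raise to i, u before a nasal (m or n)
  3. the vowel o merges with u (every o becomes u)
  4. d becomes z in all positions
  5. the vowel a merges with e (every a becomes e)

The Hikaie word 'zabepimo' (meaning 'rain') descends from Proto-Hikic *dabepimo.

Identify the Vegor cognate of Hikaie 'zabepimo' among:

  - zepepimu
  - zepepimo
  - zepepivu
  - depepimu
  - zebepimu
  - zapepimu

Vegor: start from *dabepimo.
  rule 1 (unconditioned shift): dabepimo → dapepimo
  rule 2: no change — dapepimo
  rule 3 (vowel merger): dapepimo → dapepimu
  rule 4 (unconditioned shift): dapepimu → zapepimu
  rule 5 (vowel merger): zapepimu → zepepimu
  ⇒ Vegor zepepimu
The other candidates each miss or misapply at least one Vegor change.

zepepimu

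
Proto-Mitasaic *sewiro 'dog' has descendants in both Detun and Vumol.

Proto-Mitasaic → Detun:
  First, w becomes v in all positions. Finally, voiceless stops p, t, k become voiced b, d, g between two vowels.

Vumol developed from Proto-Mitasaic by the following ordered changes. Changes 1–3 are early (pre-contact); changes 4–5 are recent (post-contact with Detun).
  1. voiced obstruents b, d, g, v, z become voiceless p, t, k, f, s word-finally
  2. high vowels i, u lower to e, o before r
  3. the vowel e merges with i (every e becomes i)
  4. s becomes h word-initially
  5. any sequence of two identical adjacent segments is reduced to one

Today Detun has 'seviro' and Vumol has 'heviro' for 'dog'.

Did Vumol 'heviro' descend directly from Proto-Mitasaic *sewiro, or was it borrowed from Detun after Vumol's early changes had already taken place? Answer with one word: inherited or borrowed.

borrowed

If inherited, *sewiro would pass through all of Vumol's changes:
Vumol: *sewiro
  sewiro (rule 1 does not apply)
  sewiro → sewero   [pre-rhotic lowering]
  sewero → siwiro   [vowel merger]
  siwiro → hiwiro   [debuccalisation]
  hiwiro (rule 5 does not apply)
  giving Vumol hiwiro.
If borrowed from Detun 'seviro' after the early changes, it would undergo only the recent ones:
  rule 4 (debuccalisation): seviro → heviro
  rule 5 (degemination): no change (heviro)
  ⇒ as a loan: heviro
Vumol 'heviro' matches the loan outcome 'heviro', not the inherited 'hiwiro' — it skipped the early Vumol changes, so it was borrowed from Detun.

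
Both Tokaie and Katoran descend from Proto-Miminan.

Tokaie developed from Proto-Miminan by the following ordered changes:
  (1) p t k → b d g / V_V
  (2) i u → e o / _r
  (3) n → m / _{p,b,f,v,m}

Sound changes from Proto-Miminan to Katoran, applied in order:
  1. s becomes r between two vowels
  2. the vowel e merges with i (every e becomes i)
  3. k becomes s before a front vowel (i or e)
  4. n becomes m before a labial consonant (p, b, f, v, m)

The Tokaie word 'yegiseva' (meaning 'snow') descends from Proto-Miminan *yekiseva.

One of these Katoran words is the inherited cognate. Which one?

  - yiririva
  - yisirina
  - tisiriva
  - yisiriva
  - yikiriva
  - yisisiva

Katoran: *yekiseva > yekireva > yikiriva > yisiriva  (by rhotacism, vowel merger, palatalisation)
Only 'yisiriva' matches the regular Katoran development of *yekiseva.

yisiriva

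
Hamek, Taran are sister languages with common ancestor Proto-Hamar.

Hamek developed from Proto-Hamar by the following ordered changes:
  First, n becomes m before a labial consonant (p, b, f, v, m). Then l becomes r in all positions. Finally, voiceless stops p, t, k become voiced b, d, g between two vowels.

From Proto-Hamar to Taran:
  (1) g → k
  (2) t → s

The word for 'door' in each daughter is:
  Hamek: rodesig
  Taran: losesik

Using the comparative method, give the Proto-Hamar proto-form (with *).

*lotesig

Position 1: Hamek has r, Taran has l. Taran preserves l here (none of its changes turn any other segment into l), so the proto-segment is *l.
Position 7: Hamek has g, Taran has k. Taking the neighbouring segments as reconstructed: Hamek g can only go back to *g; Taran k could go back to *k or *g — the one source consistent with every daughter is *g.
This points to *lotesig. Verify forward in each daughter:
Hamek: *lotesig > rotesig > rodesig  (by unconditioned shift, intervocalic voicing)
Taran: *lotesig > lotesik > losesik  (by unconditioned shift, unconditioned shift)
Only *lotesig yields all of Hamek rodesig, Taran losesik.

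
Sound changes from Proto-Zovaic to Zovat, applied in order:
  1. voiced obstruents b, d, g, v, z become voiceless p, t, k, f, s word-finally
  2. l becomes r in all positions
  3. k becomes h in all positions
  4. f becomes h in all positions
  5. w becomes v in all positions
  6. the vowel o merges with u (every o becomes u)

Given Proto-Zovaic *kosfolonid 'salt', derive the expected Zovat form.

hushurunit

Zovat: *kosfolonid > kosfolonit > kosforonit > hosforonit > hoshoronit > hushurunit  (by final devoicing, unconditioned shift, unconditioned shift, unconditioned shift, vowel merger)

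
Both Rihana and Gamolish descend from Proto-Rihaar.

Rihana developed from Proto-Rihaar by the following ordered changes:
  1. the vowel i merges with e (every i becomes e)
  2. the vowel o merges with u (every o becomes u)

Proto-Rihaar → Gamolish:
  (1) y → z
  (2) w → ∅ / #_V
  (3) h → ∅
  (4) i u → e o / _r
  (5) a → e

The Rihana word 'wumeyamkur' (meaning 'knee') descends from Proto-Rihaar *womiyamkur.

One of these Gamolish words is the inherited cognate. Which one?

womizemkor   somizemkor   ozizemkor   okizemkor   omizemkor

omizemkor

Gamolish: *womiyamkur
  womiyamkur → womizamkur   [unconditioned shift]
  womizamkur → omizamkur   [glide loss]
  omizamkur (rule 3 does not apply)
  omizamkur → omizamkor   [pre-rhotic lowering]
  omizamkor → omizemkor   [vowel merger]
  giving Gamolish omizemkor.
Among the options, 'omizemkor' alone shows every Gamolish change applied in order.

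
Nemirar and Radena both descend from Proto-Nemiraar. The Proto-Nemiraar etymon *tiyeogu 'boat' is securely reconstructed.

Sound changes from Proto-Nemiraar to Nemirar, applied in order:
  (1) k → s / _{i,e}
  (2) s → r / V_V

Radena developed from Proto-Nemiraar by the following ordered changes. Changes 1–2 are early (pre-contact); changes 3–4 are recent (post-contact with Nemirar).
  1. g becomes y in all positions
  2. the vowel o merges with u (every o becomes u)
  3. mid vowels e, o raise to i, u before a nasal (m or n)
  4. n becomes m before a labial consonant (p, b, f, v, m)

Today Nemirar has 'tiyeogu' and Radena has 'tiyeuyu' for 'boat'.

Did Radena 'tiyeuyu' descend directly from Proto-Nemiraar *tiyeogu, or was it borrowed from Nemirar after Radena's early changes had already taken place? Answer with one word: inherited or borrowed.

inherited

If inherited, *tiyeogu would pass through all of Radena's changes:
Radena: *tiyeogu > tiyeoyu > tiyeuyu  (by unconditioned shift, vowel merger)
If borrowed from Nemirar 'tiyeogu' after the early changes, it would undergo only the recent ones:
  rule 3 (pre-nasal raising): no change (tiyeogu)
  rule 4 (nasal place assimilation): no change (tiyeogu)
  ⇒ as a loan: tiyeogu
Radena 'tiyeuyu' matches the inherited outcome exactly, so it is an inherited cognate, not a loan.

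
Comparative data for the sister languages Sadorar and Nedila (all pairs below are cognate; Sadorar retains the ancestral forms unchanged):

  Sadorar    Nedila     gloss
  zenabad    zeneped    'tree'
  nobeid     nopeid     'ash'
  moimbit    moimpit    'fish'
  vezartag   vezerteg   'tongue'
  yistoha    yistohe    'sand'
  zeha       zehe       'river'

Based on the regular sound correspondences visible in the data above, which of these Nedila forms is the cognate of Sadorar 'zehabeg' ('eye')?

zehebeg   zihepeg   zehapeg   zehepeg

zehepeg

zenabad ~ zeneped — Sadorar a corresponds to Nedila e after a consonant, before a labial obstruent.
nobeid ~ nopeid — Sadorar b corresponds to Nedila p between vowels (before a front vowel).
Applying these to Sadorar 'zehabeg':
  zehabeg → zehebeg   (a→e after a consonant, before a labial obstruent)
  zehebeg → zehepeg   (b→p between vowels (before a front vowel))
So the Nedila cognate is 'zehepeg'.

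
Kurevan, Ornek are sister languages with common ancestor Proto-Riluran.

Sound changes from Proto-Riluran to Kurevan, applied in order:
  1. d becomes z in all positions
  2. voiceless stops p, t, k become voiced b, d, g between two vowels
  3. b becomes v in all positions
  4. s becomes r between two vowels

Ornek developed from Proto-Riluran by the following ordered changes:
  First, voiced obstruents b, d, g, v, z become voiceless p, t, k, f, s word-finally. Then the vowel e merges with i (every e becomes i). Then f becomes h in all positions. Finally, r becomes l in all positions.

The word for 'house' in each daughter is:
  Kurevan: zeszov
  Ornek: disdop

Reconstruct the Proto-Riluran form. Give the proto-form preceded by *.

Position 2: Kurevan has e, Ornek has i. Kurevan preserves e here (none of its changes turn any other segment into e), so the proto-segment is *e.
Position 1: Kurevan has z, Ornek has d. Ornek preserves d here (none of its changes turn any other segment into d), so the proto-segment is *d.
Position 4: Kurevan has z, Ornek has d. Ornek preserves d here (none of its changes turn any other segment into d), so the proto-segment is *d.
This points to *desdob. Verify forward in each daughter:
Kurevan: *desdob > zeszob > zeszov  (by unconditioned shift, unconditioned shift)
Ornek: *desdob > desdop > disdop  (by final devoicing, vowel merger)
Only *desdob yields all of Kurevan zeszov, Ornek disdop.

*desdob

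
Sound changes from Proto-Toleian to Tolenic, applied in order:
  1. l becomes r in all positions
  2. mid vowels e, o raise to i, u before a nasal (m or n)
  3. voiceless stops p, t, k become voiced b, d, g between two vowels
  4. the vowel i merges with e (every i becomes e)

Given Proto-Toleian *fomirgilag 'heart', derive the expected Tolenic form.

fumergerag

Tolenic: *fomirgilag > fomirgirag > fumirgirag > fumergerag  (by unconditioned shift, pre-nasal raising, vowel merger)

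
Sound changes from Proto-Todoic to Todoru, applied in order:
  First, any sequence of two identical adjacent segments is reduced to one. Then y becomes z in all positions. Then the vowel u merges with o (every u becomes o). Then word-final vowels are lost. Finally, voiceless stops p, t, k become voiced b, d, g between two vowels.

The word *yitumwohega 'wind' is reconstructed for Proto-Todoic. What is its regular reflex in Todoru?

zidomwoheg

Todoru: *yitumwohega > zitumwohega > zitomwohega > zitomwoheg > zidomwoheg  (by unconditioned shift, vowel merger, apocope, intervocalic voicing)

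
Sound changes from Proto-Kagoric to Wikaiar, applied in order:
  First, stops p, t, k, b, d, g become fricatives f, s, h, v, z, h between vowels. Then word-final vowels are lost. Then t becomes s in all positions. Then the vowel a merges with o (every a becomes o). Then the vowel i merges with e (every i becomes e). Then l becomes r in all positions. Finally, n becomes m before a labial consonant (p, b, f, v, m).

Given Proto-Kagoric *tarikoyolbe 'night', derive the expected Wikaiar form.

sorehoyorb

Wikaiar: start from *tarikoyolbe.
  rule 1 (intervocalic lenition): tarikoyolbe → tarihoyolbe
  rule 2 (apocope): tarihoyolbe → tarihoyolb
  rule 3 (unconditioned shift): tarihoyolb → sarihoyolb
  rule 4 (vowel merger): sarihoyolb → sorihoyolb
  rule 5 (vowel merger): sorihoyolb → sorehoyolb
  rule 6 (unconditioned shift): sorehoyolb → sorehoyorb
  rule 7: no change — sorehoyorb
  ⇒ Wikaiar sorehoyorb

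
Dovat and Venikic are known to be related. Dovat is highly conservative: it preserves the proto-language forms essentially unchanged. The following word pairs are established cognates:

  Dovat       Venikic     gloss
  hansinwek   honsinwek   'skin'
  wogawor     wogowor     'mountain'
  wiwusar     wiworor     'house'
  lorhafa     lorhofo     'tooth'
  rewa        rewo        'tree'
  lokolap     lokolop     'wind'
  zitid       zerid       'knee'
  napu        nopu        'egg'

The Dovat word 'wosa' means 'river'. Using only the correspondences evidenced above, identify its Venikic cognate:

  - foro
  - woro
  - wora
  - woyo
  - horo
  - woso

woro

wiwusar ~ wiworor — Dovat s corresponds to Venikic r between vowels (before a back vowel).
lorhafa ~ lorhofo, rewa ~ rewo — Dovat a corresponds to Venikic o word-finally.
Applying these to Dovat 'wosa':
  wosa → wora   (s→r between vowels (before a back vowel))
  wora → woro   (a→o word-finally)
So the Venikic cognate is 'woro'.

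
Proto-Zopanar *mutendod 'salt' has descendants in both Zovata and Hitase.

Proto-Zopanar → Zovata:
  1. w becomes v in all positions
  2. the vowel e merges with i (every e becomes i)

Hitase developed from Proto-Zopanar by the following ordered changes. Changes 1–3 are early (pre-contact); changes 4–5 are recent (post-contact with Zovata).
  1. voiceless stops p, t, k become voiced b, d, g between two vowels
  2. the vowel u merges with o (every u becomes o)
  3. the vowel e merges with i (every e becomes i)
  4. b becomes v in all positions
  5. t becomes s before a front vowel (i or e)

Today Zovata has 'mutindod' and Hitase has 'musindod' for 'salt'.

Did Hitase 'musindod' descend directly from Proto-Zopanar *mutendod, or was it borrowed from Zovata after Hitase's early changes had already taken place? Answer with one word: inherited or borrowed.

If inherited, *mutendod would pass through all of Hitase's changes:
Hitase: *mutendod
  mutendod → mudendod   [intervocalic voicing]
  mudendod → modendod   [vowel merger]
  modendod → modindod   [vowel merger]
  modindod (rule 4 does not apply)
  modindod (rule 5 does not apply)
  giving Hitase modindod.
If borrowed from Zovata 'mutindod' after the early changes, it would undergo only the recent ones:
  rule 4 (unconditioned shift): no change (mutindod)
  rule 5 (palatalisation): mutindod → musindod
  ⇒ as a loan: musindod
Hitase 'musindod' matches the loan outcome 'musindod', not the inherited 'modindod' — it skipped the early Hitase changes, so it was borrowed from Zovata.

borrowed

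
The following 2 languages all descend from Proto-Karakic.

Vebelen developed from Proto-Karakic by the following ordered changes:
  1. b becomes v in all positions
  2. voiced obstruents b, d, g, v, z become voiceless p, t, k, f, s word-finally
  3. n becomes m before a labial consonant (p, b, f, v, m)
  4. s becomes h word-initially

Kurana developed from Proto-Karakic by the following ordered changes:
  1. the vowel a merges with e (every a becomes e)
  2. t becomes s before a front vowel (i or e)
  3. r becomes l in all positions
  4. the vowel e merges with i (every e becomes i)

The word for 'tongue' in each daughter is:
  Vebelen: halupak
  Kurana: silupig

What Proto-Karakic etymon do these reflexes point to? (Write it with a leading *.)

Position 7: Vebelen has k, Kurana has g. Kurana preserves g here (none of its changes turn any other segment into g), so the proto-segment is *g.
Position 6: Vebelen has a, Kurana has i. Vebelen preserves a here (none of its changes turn any other segment into a), so the proto-segment is *a.
Position 1: Vebelen has h, Kurana has s. Taking the neighbouring segments as reconstructed: Vebelen h could go back to *s or *h; Kurana s could go back to *t or *s — the one source consistent with every daughter is *s.
This points to *salupag. Verify forward in each daughter:
Vebelen: *salupag
  salupag (rule 1 does not apply)
  salupag → salupak   [final devoicing]
  salupak (rule 3 does not apply)
  salupak → halupak   [debuccalisation]
  giving Vebelen halupak.
Kurana: start from *salupag.
  rule 1 (vowel merger): salupag → selupeg
  rule 2: no change — selupeg
  rule 3: no change — selupeg
  rule 4 (vowel merger): selupeg → silupig
  ⇒ Kurana silupig
*salupag is the unique common source.

*salupag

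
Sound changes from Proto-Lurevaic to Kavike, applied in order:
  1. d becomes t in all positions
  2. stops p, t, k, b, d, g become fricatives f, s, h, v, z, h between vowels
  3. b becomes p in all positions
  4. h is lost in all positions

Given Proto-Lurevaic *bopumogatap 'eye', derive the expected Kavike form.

pofumoasap

Kavike: *bopumogatap
  bopumogatap (rule 1 does not apply)
  bopumogatap → bofumohasap   [intervocalic lenition]
  bofumohasap → pofumohasap   [unconditioned shift]
  pofumohasap → pofumoasap   [h-loss]
  giving Kavike pofumoasap.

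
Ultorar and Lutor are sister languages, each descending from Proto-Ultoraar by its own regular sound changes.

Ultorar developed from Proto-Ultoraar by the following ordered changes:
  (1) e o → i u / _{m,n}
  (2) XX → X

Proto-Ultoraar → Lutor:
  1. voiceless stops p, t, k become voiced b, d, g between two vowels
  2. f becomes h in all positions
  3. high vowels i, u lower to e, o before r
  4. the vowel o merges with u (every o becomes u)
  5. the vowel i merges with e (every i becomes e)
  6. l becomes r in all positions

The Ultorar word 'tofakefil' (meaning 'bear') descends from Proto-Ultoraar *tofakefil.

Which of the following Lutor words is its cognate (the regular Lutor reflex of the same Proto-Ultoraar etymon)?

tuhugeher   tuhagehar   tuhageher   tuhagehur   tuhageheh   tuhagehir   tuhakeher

tuhageher

Lutor: *tofakefil > tofagefil > tohagehil > tuhagehil > tuhagehel > tuhageher  (by intervocalic voicing, unconditioned shift, vowel merger, vowel merger, unconditioned shift)
The other candidates each miss or misapply at least one Lutor change.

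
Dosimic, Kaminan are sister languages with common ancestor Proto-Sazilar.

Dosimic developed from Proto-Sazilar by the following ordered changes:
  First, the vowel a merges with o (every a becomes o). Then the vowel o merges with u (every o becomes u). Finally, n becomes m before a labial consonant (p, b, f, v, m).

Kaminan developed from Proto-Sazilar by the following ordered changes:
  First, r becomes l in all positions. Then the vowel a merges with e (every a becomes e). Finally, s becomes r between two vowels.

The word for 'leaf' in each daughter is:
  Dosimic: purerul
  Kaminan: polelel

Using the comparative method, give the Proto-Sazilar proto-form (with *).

*poreral

Position 2: Dosimic has u, Kaminan has o. Kaminan preserves o here (none of its changes turn any other segment into o), so the proto-segment is *o.
Position 3: Dosimic has r, Kaminan has l. Dosimic preserves r here (none of its changes turn any other segment into r), so the proto-segment is *r.
Position 6: Dosimic has u, Kaminan has e. Taking the neighbouring segments as reconstructed: Dosimic u could go back to *a or *o or *u; Kaminan e could go back to *a or *e — the one source consistent with every daughter is *a.
This points to *poreral. Verify forward in each daughter:
Dosimic: *poreral
  poreral → porerol   [vowel merger]
  porerol → purerul   [vowel merger]
  purerul (rule 3 does not apply)
  giving Dosimic purerul.
Kaminan: *poreral > polelal > polelel  (by unconditioned shift, vowel merger)
Only *poreral yields all of Dosimic purerul, Kaminan polelel.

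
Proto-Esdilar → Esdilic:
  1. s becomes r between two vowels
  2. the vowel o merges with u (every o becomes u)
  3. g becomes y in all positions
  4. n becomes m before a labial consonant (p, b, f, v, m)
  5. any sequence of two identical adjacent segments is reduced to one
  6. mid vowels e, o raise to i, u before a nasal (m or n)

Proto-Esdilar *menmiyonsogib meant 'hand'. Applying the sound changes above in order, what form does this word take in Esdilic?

mimiyunsuyib

Esdilic: *menmiyonsogib
  menmiyonsogib (rule 1 does not apply)
  menmiyonsogib → menmiyunsugib   [vowel merger]
  menmiyunsugib → menmiyunsuyib   [unconditioned shift]
  menmiyunsuyib → memmiyunsuyib   [nasal place assimilation]
  memmiyunsuyib → memiyunsuyib   [degemination]
  memiyunsuyib → mimiyunsuyib   [pre-nasal raising]
  giving Esdilic mimiyunsuyib.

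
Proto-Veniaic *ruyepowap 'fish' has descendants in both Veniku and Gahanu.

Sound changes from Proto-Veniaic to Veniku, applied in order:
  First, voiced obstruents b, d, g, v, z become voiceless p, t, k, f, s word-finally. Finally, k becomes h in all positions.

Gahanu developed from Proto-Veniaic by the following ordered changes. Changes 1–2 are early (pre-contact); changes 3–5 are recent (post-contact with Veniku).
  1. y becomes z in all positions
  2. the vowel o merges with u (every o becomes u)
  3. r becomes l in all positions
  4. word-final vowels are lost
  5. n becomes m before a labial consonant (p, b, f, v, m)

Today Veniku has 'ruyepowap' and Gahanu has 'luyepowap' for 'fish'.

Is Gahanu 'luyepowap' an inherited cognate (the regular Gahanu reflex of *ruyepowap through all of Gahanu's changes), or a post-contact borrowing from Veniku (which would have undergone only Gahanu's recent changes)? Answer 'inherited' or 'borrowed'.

borrowed

If inherited, *ruyepowap would pass through all of Gahanu's changes:
Gahanu: *ruyepowap
  ruyepowap → ruzepowap   [unconditioned shift]
  ruzepowap → ruzepuwap   [vowel merger]
  ruzepuwap → luzepuwap   [unconditioned shift]
  luzepuwap (rule 4 does not apply)
  luzepuwap (rule 5 does not apply)
  giving Gahanu luzepuwap.
If borrowed from Veniku 'ruyepowap' after the early changes, it would undergo only the recent ones:
  rule 3 (unconditioned shift): ruyepowap → luyepowap
  rule 4 (apocope): no change (luyepowap)
  rule 5 (nasal place assimilation): no change (luyepowap)
  ⇒ as a loan: luyepowap
Gahanu 'luyepowap' matches the loan outcome 'luyepowap', not the inherited 'luzepuwap' — it skipped the early Gahanu changes, so it was borrowed from Veniku.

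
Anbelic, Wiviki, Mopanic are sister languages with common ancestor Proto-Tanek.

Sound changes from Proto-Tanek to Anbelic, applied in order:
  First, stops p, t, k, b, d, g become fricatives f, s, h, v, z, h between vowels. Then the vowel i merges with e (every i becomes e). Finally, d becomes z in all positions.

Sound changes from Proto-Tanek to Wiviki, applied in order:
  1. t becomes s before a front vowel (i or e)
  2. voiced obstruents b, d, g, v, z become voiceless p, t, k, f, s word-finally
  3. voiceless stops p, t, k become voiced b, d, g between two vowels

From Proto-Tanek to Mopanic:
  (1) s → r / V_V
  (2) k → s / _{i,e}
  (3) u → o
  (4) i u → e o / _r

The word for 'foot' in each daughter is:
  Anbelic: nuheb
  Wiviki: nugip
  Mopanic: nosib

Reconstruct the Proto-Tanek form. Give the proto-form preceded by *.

*nukib

Position 3: Anbelic has h, Wiviki has g, Mopanic has s. Taking the neighbouring segments as reconstructed: Anbelic h could go back to *k or *g or *h; Wiviki g could go back to *k or *g; Mopanic s can only go back to *k — the one source consistent with every daughter is *k.
Position 2: Anbelic has u, Wiviki has u, Mopanic has o. Anbelic preserves u here (none of its changes turn any other segment into u), so the proto-segment is *u.
This points to *nukib. Verify forward in each daughter:
Anbelic: *nukib > nuhib > nuheb  (by intervocalic lenition, vowel merger)
Wiviki: *nukib > nukip > nugip  (by final devoicing, intervocalic voicing)
Mopanic: start from *nukib.
  rule 1: no change — nukib
  rule 2 (palatalisation): nukib → nusib
  rule 3 (vowel merger): nusib → nosib
  rule 4: no change — nosib
  ⇒ Mopanic nosib
Only *nukib yields all of Anbelic nuheb, Wiviki nugip, Mopanic nosib.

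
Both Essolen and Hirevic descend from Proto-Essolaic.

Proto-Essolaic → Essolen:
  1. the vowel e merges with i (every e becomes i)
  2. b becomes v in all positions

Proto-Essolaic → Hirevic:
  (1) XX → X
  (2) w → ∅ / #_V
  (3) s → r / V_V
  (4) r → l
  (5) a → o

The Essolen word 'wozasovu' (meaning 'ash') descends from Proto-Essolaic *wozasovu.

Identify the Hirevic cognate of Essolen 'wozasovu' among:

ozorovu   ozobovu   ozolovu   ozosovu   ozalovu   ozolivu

Hirevic: start from *wozasovu.
  rule 1: no change — wozasovu
  rule 2 (glide loss): wozasovu → ozasovu
  rule 3 (rhotacism): ozasovu → ozarovu
  rule 4 (unconditioned shift): ozarovu → ozalovu
  rule 5 (vowel merger): ozalovu → ozolovu
  ⇒ Hirevic ozolovu

ozolovu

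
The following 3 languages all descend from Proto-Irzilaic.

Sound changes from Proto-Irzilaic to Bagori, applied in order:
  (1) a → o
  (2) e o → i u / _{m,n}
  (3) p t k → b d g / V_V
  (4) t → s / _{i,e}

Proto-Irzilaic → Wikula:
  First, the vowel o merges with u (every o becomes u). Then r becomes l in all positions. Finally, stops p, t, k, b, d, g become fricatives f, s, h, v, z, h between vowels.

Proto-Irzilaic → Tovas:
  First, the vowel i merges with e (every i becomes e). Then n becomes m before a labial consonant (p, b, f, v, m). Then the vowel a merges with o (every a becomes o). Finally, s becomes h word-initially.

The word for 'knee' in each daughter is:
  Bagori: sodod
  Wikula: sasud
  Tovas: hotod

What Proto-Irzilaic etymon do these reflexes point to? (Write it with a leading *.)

*satod

Position 1: Bagori has s, Wikula has s, Tovas has h. Taking the neighbouring segments as reconstructed: Bagori s can only go back to *s; Wikula s can only go back to *s; Tovas h could go back to *s or *h — the one source consistent with every daughter is *s.
Position 2: Bagori has o, Wikula has a, Tovas has o. Wikula preserves a here (none of its changes turn any other segment into a), so the proto-segment is *a.
Continuing position by position gives *satod; check it forward:
Bagori: start from *satod.
  rule 1 (vowel merger): satod → sotod
  rule 2: no change — sotod
  rule 3 (intervocalic voicing): sotod → sodod
  rule 4: no change — sodod
  ⇒ Bagori sodod
Wikula: *satod > satud > sasud  (by vowel merger, intervocalic lenition)
Tovas: *satod
  satod (rule 1 does not apply)
  satod (rule 2 does not apply)
  satod → sotod   [vowel merger]
  sotod → hotod   [debuccalisation]
  giving Tovas hotod.
No other proto-form is consistent with every reflex, so the reconstruction is *satod.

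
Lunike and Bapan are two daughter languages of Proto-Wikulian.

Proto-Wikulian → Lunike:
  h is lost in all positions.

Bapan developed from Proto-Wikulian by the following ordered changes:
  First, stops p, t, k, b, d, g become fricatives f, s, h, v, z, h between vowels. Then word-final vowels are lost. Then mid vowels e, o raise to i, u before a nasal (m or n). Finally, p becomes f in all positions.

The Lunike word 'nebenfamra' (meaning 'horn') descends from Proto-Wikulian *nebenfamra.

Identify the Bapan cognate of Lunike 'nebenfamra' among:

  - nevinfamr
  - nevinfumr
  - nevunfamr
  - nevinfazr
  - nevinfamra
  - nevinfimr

nevinfamr

Bapan: *nebenfamra > nevenfamra > nevenfamr > nevinfamr  (by intervocalic lenition, apocope, pre-nasal raising)
The other candidates each miss or misapply at least one Bapan change.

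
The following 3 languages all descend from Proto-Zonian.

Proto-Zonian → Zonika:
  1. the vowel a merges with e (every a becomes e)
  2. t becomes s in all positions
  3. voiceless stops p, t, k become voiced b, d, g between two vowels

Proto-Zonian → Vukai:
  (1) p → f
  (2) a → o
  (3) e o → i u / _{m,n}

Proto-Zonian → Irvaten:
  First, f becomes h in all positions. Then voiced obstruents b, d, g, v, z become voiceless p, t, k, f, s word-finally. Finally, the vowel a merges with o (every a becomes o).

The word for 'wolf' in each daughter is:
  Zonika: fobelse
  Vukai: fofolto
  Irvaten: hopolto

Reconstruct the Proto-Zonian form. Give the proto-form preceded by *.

Position 6: Zonika has s, Vukai has t, Irvaten has t. Vukai preserves t here (none of its changes turn any other segment into t), so the proto-segment is *t.
Position 3: Zonika has b, Vukai has f, Irvaten has p. Taking the neighbouring segments as reconstructed: Zonika b could go back to *p or *b; Vukai f could go back to *p or *f; Irvaten p can only go back to *p — the one source consistent with every daughter is *p.
Position 4: Zonika has e, Vukai has o, Irvaten has o. Taking the neighbouring segments as reconstructed: Zonika e could go back to *a or *e; Vukai o could go back to *a or *o; Irvaten o could go back to *a or *o — the one source consistent with every daughter is *a.
Verify the candidate proto-form against each daughter:
Zonika: start from *fopalta.
  rule 1 (vowel merger): fopalta → fopelte
  rule 2 (unconditioned shift): fopelte → fopelse
  rule 3 (intervocalic voicing): fopelse → fobelse
  ⇒ Zonika fobelse
Vukai: start from *fopalta.
  rule 1 (unconditioned shift): fopalta → fofalta
  rule 2 (vowel merger): fofalta → fofolto
  rule 3: no change — fofolto
  ⇒ Vukai fofolto
Irvaten: start from *fopalta.
  rule 1 (unconditioned shift): fopalta → hopalta
  rule 2: no change — hopalta
  rule 3 (vowel merger): hopalta → hopolto
  ⇒ Irvaten hopolto
No other proto-form is consistent with every reflex, so the reconstruction is *fopalta.

*fopalta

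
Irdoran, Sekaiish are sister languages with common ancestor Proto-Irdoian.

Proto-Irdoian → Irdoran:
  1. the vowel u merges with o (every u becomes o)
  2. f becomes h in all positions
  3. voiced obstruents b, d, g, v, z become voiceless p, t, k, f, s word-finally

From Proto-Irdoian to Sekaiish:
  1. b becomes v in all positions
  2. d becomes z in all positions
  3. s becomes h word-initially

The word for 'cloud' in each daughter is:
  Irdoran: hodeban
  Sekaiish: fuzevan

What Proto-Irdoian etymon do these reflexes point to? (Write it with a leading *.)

Position 3: Irdoran has d, Sekaiish has z. Irdoran preserves d here (none of its changes turn any other segment into d), so the proto-segment is *d.
Position 2: Irdoran has o, Sekaiish has u. Sekaiish preserves u here (none of its changes turn any other segment into u), so the proto-segment is *u.
Position 1: Irdoran has h, Sekaiish has f. Sekaiish preserves f here (none of its changes turn any other segment into f), so the proto-segment is *f.
Continuing position by position gives *fudeban; check it forward:
Irdoran: *fudeban
  fudeban → fodeban   [vowel merger]
  fodeban → hodeban   [unconditioned shift]
  hodeban (rule 3 does not apply)
  giving Irdoran hodeban.
Sekaiish: start from *fudeban.
  rule 1 (unconditioned shift): fudeban → fudevan
  rule 2 (unconditioned shift): fudevan → fuzevan
  rule 3: no change — fuzevan
  ⇒ Sekaiish fuzevan
*fudeban is the unique common source.

*fudeban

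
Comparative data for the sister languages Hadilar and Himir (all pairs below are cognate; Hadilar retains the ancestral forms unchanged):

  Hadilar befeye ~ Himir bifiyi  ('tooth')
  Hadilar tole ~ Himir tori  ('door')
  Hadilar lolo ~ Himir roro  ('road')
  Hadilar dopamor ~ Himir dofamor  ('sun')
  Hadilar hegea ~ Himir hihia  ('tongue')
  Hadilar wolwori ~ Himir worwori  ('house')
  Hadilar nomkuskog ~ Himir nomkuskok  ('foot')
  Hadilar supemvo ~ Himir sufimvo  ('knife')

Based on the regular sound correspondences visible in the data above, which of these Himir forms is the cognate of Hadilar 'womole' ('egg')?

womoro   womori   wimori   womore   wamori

tole ~ tori — Hadilar l corresponds to Himir r between vowels (before a front vowel).
befeye ~ bifiyi, tole ~ tori — Hadilar e corresponds to Himir i word-finally.
Applying these to Hadilar 'womole':
  womole → womore   (l→r between vowels (before a front vowel))
  womore → womori   (e→i word-finally)
So the Himir cognate is 'womori'.

womori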